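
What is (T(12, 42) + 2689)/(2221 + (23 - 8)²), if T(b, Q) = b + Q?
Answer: 2743/2446 ≈ 1.1214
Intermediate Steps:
T(b, Q) = Q + b
(T(12, 42) + 2689)/(2221 + (23 - 8)²) = ((42 + 12) + 2689)/(2221 + (23 - 8)²) = (54 + 2689)/(2221 + 15²) = 2743/(2221 + 225) = 2743/2446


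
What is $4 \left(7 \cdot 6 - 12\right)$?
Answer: $120$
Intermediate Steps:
$4 \left(7 \cdot 6 - 12\right) = 4 \left(42 - 12\right) = 4 \cdot 30 = 120$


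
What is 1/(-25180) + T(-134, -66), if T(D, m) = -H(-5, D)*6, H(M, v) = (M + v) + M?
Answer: 21755519/25180 ≈ 864.00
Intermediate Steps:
H(M, v) = v + 2*M
T(D, m) = 60 - 6*D (T(D, m) = -(D + 2*(-5))*6 = -(D - 10)*6 = -(-10 + D)*6 = (10 - D)*6 = 60 - 6*D)
1/(-25180) + T(-134, -66) = 1/(-25180) + (60 - 6*(-134)) = -1/25180 + (60 + 804) = -1/25180 + 864 = 21755519/25180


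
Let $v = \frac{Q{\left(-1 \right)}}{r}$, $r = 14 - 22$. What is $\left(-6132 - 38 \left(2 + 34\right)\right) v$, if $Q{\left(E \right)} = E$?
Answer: $- \frac{1875}{2} \approx -937.5$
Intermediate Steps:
$r = -8$ ($r = 14 - 22 = -8$)
$v = \frac{1}{8}$ ($v = - \frac{1}{-8} = \left(-1\right) \left(- \frac{1}{8}\right) = \frac{1}{8} \approx 0.125$)
$\left(-6132 - 38 \left(2 + 34\right)\right) v = \left(-6132 - 38 \left(2 + 34\right)\right) \frac{1}{8} = \left(-6132 - 38 \cdot 36\right) \frac{1}{8} = \left(-6132 - 1368\right) \frac{1}{8} = \left(-7500\right) \frac{1}{8} = - \frac{1875}{2}$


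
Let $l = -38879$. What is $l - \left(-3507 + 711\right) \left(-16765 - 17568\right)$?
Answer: $-96033947$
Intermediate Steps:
$l - \left(-3507 + 711\right) \left(-16765 - 17568\right) = -38879 - \left(-3507 + 711\right) \left(-16765 - 17568\right) = -38879 - \left(-2796\right) \left(-34333\right) = -38879 - 95995068 = -96033947$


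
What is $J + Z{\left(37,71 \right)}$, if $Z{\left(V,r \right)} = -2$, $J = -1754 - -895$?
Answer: $-861$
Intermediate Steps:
$J = -859$ ($J = -1754 + 895 = -859$)
$J + Z{\left(37,71 \right)} = -859 - 2 = -861$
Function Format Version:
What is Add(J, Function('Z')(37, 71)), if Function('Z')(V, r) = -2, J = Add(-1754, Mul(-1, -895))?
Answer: -861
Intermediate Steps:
J = -859 (J = Add(-1754, 895) = -859)
Add(J, Function('Z')(37, 71)) = Add(-859, -2) = -861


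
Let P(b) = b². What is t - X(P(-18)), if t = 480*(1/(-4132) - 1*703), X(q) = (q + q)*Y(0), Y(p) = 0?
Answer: -348575640/1033 ≈ -3.3744e+5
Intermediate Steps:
X(q) = 0 (X(q) = (q + q)*0 = (2*q)*0 = 0)
t = -348575640/1033 (t = 480*(-1/4132 - 703) = 480*(-2904797/4132) = -348575640/1033 ≈ -3.3744e+5)
t - X(P(-18)) = -348575640/1033 - 1*0 = -348575640/1033 + 0 = -348575640/1033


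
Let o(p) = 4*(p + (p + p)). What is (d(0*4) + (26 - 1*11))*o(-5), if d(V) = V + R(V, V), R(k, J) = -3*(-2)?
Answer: -1260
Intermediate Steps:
R(k, J) = 6
o(p) = 12*p (o(p) = 4*(p + 2*p) = 4*(3*p) = 12*p)
d(V) = 6 + V (d(V) = V + 6 = 6 + V)
(d(0*4) + (26 - 1*11))*o(-5) = ((6 + 0*4) + (26 - 1*11))*(12*(-5)) = ((6 + 0) + (26 - 11))*(-60) = (6 + 15)*(-60) = 21*(-60) = -1260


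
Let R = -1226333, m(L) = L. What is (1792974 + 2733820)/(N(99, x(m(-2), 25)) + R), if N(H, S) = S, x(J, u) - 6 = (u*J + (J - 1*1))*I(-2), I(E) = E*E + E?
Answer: -4526794/1226433 ≈ -3.6910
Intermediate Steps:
I(E) = E + E² (I(E) = E² + E = E + E²)
x(J, u) = 4 + 2*J + 2*J*u (x(J, u) = 6 + (u*J + (J - 1*1))*(-2*(1 - 2)) = 6 + (J*u + (J - 1))*(-2*(-1)) = 6 + (J*u + (-1 + J))*2 = 6 + (-1 + J + J*u)*2 = 6 + (-2 + 2*J + 2*J*u) = 4 + 2*J + 2*J*u)
(1792974 + 2733820)/(N(99, x(m(-2), 25)) + R) = (1792974 + 2733820)/((4 + 2*(-2) + 2*(-2)*25) - 1226333) = 4526794/((4 - 4 - 100) - 1226333) = 4526794/(-100 - 1226333) = 4526794/(-1226433) = 4526794*(-1/1226433) = -4526794/1226433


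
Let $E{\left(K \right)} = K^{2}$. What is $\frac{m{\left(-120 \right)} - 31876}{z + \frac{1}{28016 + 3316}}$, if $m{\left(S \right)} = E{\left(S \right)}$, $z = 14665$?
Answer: $- \frac{547558032}{459483781} \approx -1.1917$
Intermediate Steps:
$m{\left(S \right)} = S^{2}$
$\frac{m{\left(-120 \right)} - 31876}{z + \frac{1}{28016 + 3316}} = \frac{\left(-120\right)^{2} - 31876}{14665 + \frac{1}{28016 + 3316}} = \frac{14400 - 31876}{14665 + \frac{1}{31332}} = - \frac{17476}{14665 + \frac{1}{31332}} = - \frac{17476}{\frac{459483781}{31332}} = \left(-17476\right) \frac{31332}{459483781} = - \frac{547558032}{459483781}$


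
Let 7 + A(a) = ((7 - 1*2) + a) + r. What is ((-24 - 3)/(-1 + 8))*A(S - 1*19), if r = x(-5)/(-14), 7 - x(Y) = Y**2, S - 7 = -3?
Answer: 2970/49 ≈ 60.612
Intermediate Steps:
S = 4 (S = 7 - 3 = 4)
x(Y) = 7 - Y**2
r = 9/7 (r = (7 - 1*(-5)**2)/(-14) = (7 - 1*25)*(-1/14) = (7 - 25)*(-1/14) = -18*(-1/14) = 9/7 ≈ 1.2857)
A(a) = -5/7 + a (A(a) = -7 + (((7 - 1*2) + a) + 9/7) = -7 + (((7 - 2) + a) + 9/7) = -7 + ((5 + a) + 9/7) = -7 + (44/7 + a) = -5/7 + a)
((-24 - 3)/(-1 + 8))*A(S - 1*19) = ((-24 - 3)/(-1 + 8))*(-5/7 + (4 - 1*19)) = (-27/7)*(-5/7 + (4 - 19)) = (-27*1/7)*(-5/7 - 15) = -27/7*(-110/7) = 2970/49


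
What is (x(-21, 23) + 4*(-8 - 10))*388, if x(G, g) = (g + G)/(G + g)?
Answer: -27548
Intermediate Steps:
x(G, g) = 1 (x(G, g) = (G + g)/(G + g) = 1)
(x(-21, 23) + 4*(-8 - 10))*388 = (1 + 4*(-8 - 10))*388 = (1 + 4*(-18))*388 = (1 - 72)*388 = -71*388 = -27548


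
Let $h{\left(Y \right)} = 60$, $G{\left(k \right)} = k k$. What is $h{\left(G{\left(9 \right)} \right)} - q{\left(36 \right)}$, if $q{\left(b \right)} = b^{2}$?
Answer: $-1236$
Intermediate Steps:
$G{\left(k \right)} = k^{2}$
$h{\left(G{\left(9 \right)} \right)} - q{\left(36 \right)} = 60 - 36^{2} = 60 - 1296 = -1236$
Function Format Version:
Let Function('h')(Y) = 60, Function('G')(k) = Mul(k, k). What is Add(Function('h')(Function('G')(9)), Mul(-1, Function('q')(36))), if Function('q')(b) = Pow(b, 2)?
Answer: -1236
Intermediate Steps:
Function('G')(k) = Pow(k, 2)
Add(Function('h')(Function('G')(9)), Mul(-1, Function('q')(36))) = Add(60, Mul(-1, Pow(36, 2))) = Add(60, Mul(-1, 1296)) = Add(60, -1296) = -1236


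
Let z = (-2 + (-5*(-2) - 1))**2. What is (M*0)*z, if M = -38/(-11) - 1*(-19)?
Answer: 0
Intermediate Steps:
M = 247/11 (M = -38*(-1/11) + 19 = 38/11 + 19 = 247/11 ≈ 22.455)
z = 49 (z = (-2 + (10 - 1))**2 = (-2 + 9)**2 = 7**2 = 49)
(M*0)*z = ((247/11)*0)*49 = 0*49 = 0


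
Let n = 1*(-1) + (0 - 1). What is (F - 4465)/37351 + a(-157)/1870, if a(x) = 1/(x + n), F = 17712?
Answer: 3938693159/11105572830 ≈ 0.35466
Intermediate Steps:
n = -2 (n = -1 - 1 = -2)
a(x) = 1/(-2 + x) (a(x) = 1/(x - 2) = 1/(-2 + x))
(F - 4465)/37351 + a(-157)/1870 = (17712 - 4465)/37351 + 1/(-2 - 157*1870) = 13247*(1/37351) + (1/1870)/(-159) = 13247/37351 - 1/159*1/1870 = 13247/37351 - 1/297330 = 3938693159/11105572830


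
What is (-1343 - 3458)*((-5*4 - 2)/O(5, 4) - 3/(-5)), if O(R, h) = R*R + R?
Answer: 9602/15 ≈ 640.13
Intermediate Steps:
O(R, h) = R + R² (O(R, h) = R² + R = R + R²)
(-1343 - 3458)*((-5*4 - 2)/O(5, 4) - 3/(-5)) = (-1343 - 3458)*((-5*4 - 2)/((5*(1 + 5))) - 3/(-5)) = -4801*((-20 - 2)/((5*6)) - 3*(-⅕)) = -4801*(-22/30 + ⅗) = -4801*(-22*1/30 + ⅗) = -4801*(-11/15 + ⅗) = -4801*(-2/15) = 9602/15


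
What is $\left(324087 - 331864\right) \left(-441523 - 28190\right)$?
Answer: $3652958001$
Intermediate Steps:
$\left(324087 - 331864\right) \left(-441523 - 28190\right) = \left(-7777\right) \left(-469713\right) = 3652958001$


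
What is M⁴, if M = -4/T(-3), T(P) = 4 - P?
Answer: 256/2401 ≈ 0.10662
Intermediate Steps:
M = -4/7 (M = -4/(4 - 1*(-3)) = -4/(4 + 3) = -4/7 ≈ -0.57143)
M⁴ = (-4/7)⁴ = 256/2401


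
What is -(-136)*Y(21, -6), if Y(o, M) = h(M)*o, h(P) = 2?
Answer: 5712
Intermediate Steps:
Y(o, M) = 2*o
-(-136)*Y(21, -6) = -(-136)*2*21 = -(-136)*42 = -1*(-5712) = 5712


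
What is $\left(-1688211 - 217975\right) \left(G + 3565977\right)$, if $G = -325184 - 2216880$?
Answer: $-1951768625818$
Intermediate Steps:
$G = -2542064$
$\left(-1688211 - 217975\right) \left(G + 3565977\right) = \left(-1688211 - 217975\right) \left(-2542064 + 3565977\right) = \left(-1906186\right) 1023913 = -1951768625818$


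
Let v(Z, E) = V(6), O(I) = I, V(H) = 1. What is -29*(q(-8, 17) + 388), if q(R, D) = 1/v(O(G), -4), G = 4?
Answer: -11281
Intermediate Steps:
v(Z, E) = 1
q(R, D) = 1 (q(R, D) = 1/1 = 1)
-29*(q(-8, 17) + 388) = -29*(1 + 388) = -29*389 = -11281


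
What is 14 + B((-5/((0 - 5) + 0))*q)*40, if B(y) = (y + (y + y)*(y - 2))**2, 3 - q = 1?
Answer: 174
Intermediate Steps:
q = 2 (q = 3 - 1*1 = 3 - 1 = 2)
B(y) = (y + 2*y*(-2 + y))**2 (B(y) = (y + (2*y)*(-2 + y))**2 = (y + 2*y*(-2 + y))**2)
14 + B((-5/((0 - 5) + 0))*q)*40 = 14 + (((-5/((0 - 5) + 0))*2)**2*(-3 + 2*((-5/((0 - 5) + 0))*2))**2)*40 = 14 + (((-5/(-5 + 0))*2)**2*(-3 + 2*((-5/(-5 + 0))*2))**2)*40 = 14 + (((-5/(-5))*2)**2*(-3 + 2*((-5/(-5))*2))**2)*40 = 14 + ((-1/5*(-5)*2)**2*(-3 + 2*(-1/5*(-5)*2))**2)*40 = 14 + ((1*2)**2*(-3 + 2*(1*2))**2)*40 = 14 + (2**2*(-3 + 2*2)**2)*40 = 14 + (4*(-3 + 4)**2)*40 = 14 + (4*1**2)*40 = 14 + (4*1)*40 = 14 + 4*40 = 14 + 160 = 174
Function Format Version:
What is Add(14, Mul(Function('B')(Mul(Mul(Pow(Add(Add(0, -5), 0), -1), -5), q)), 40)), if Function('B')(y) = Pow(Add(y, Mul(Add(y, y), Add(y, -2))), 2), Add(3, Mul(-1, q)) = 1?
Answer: 174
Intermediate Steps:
q = 2 (q = Add(3, Mul(-1, 1)) = Add(3, -1) = 2)
Function('B')(y) = Pow(Add(y, Mul(2, y, Add(-2, y))), 2) (Function('B')(y) = Pow(Add(y, Mul(Mul(2, y), Add(-2, y))), 2) = Pow(Add(y, Mul(2, y, Add(-2, y))), 2))
Add(14, Mul(Function('B')(Mul(Mul(Pow(Add(Add(0, -5), 0), -1), -5), q)), 40)) = Add(14, Mul(Mul(Pow(Mul(Mul(Pow(Add(Add(0, -5), 0), -1), -5), 2), 2), Pow(Add(-3, Mul(2, Mul(Mul(Pow(Add(Add(0, -5), 0), -1), -5), 2))), 2)), 40)) = Add(14, Mul(Mul(Pow(Mul(Mul(Pow(Add(-5, 0), -1), -5), 2), 2), Pow(Add(-3, Mul(2, Mul(Mul(Pow(Add(-5, 0), -1), -5), 2))), 2)), 40)) = Add(14, Mul(Mul(Pow(Mul(Mul(Pow(-5, -1), -5), 2), 2), Pow(Add(-3, Mul(2, Mul(Mul(Pow(-5, -1), -5), 2))), 2)), 40)) = Add(14, Mul(Mul(Pow(Mul(Mul(Rational(-1, 5), -5), 2), 2), Pow(Add(-3, Mul(2, Mul(Mul(Rational(-1, 5), -5), 2))), 2)), 40)) = Add(14, Mul(Mul(Pow(Mul(1, 2), 2), Pow(Add(-3, Mul(2, Mul(1, 2))), 2)), 40)) = Add(14, Mul(Mul(Pow(2, 2), Pow(Add(-3, Mul(2, 2)), 2)), 40)) = Add(14, Mul(Mul(4, Pow(Add(-3, 4), 2)), 40)) = Add(14, Mul(Mul(4, Pow(1, 2)), 40)) = Add(14, Mul(Mul(4, 1), 40)) = Add(14, Mul(4, 40)) = Add(14, 160) = 174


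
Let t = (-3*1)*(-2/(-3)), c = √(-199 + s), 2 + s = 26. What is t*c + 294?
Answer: 294 - 10*I*√7 ≈ 294.0 - 26.458*I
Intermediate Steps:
s = 24 (s = -2 + 26 = 24)
c = 5*I*√7 (c = √(-199 + 24) = √(-175) = 5*I*√7 ≈ 13.229*I)
t = -2 (t = -(-6)*(-1)/3 = -3*⅔ = -2)
t*c + 294 = -10*I*√7 + 294 = 294 - 10*I*√7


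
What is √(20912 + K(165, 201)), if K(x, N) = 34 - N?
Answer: 3*√2305 ≈ 144.03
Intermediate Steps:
√(20912 + K(165, 201)) = √(20912 + (34 - 1*201)) = √(20912 + (34 - 201)) = √(20912 - 167) = √20745 = 3*√2305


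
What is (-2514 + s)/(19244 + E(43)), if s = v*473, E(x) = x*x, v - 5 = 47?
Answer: 22082/21093 ≈ 1.0469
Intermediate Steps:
v = 52 (v = 5 + 47 = 52)
E(x) = x**2
s = 24596 (s = 52*473 = 24596)
(-2514 + s)/(19244 + E(43)) = (-2514 + 24596)/(19244 + 43**2) = 22082/(19244 + 1849) = 22082/21093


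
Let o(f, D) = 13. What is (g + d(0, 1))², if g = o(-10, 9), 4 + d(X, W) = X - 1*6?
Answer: 9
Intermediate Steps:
d(X, W) = -10 + X (d(X, W) = -4 + (X - 1*6) = -4 + (X - 6) = -4 + (-6 + X) = -10 + X)
g = 13
(g + d(0, 1))² = (13 + (-10 + 0))² = (13 - 10)² = 3² = 9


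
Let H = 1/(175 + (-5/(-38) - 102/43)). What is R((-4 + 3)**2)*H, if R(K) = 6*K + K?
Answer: 1634/40327 ≈ 0.040519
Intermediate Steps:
R(K) = 7*K
H = 1634/282289 (H = 1/(175 + (-5*(-1/38) - 102*1/43)) = 1/(175 + (5/38 - 102/43)) = 1/(175 - 3661/1634) = 1/(282289/1634) = 1634/282289 ≈ 0.0057884)
R((-4 + 3)**2)*H = (7*(-4 + 3)**2)*(1634/282289) = (7*(-1)**2)*(1634/282289) = (7*1)*(1634/282289) = 7*(1634/282289) = 1634/40327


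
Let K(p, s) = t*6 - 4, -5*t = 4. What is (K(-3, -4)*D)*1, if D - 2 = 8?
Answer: -88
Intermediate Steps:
t = -⅘ (t = -⅕*4 = -⅘ ≈ -0.80000)
D = 10 (D = 2 + 8 = 10)
K(p, s) = -44/5 (K(p, s) = -⅘*6 - 4 = -24/5 - 4 = -44/5)
(K(-3, -4)*D)*1 = -44/5*10*1 = -88*1 = -88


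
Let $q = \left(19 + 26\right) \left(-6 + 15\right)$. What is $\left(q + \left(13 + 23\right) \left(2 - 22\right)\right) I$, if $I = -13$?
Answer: $4095$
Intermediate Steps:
$q = 405$ ($q = 45 \cdot 9 = 405$)
$\left(q + \left(13 + 23\right) \left(2 - 22\right)\right) I = \left(405 + \left(13 + 23\right) \left(2 - 22\right)\right) \left(-13\right) = \left(405 + 36 \left(-20\right)\right) \left(-13\right) = \left(405 - 720\right) \left(-13\right) = \left(-315\right) \left(-13\right) = 4095$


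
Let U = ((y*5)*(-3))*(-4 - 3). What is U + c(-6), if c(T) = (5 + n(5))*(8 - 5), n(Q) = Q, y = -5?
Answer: -495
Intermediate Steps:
U = -525 (U = (-5*5*(-3))*(-4 - 3) = -25*(-3)*(-7) = 75*(-7) = -525)
c(T) = 30 (c(T) = (5 + 5)*(8 - 5) = 10*3 = 30)
U + c(-6) = -525 + 30 = -495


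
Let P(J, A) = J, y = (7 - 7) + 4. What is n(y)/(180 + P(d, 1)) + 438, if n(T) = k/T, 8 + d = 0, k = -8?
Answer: 37667/86 ≈ 437.99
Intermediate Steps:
d = -8 (d = -8 + 0 = -8)
y = 4 (y = 0 + 4 = 4)
n(T) = -8/T
n(y)/(180 + P(d, 1)) + 438 = (-8/4)/(180 - 8) + 438 = (-8*¼)/172 + 438 = (1/172)*(-2) + 438 = -1/86 + 438 = 37667/86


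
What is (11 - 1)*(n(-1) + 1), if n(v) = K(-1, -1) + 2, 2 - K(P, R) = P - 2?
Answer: 80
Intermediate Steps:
K(P, R) = 4 - P (K(P, R) = 2 - (P - 2) = 2 - (-2 + P) = 2 + (2 - P) = 4 - P)
n(v) = 7 (n(v) = (4 - 1*(-1)) + 2 = (4 + 1) + 2 = 5 + 2 = 7)
(11 - 1)*(n(-1) + 1) = (11 - 1)*(7 + 1) = 10*8 = 80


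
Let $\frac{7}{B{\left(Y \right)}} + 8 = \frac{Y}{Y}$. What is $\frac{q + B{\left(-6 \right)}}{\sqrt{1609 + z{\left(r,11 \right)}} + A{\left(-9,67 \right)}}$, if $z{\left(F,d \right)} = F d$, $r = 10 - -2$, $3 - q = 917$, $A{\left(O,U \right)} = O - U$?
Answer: $\frac{4636}{269} + \frac{61 \sqrt{1741}}{269} \approx 26.696$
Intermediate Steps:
$B{\left(Y \right)} = -1$ ($B{\left(Y \right)} = \frac{7}{-8 + \frac{Y}{Y}} = \frac{7}{-8 + 1} = \frac{7}{-7} = 7 \left(- \frac{1}{7}\right) = -1$)
$q = -914$ ($q = 3 - 917 = -914$)
$r = 12$ ($r = 10 + 2 = 12$)
$\frac{q + B{\left(-6 \right)}}{\sqrt{1609 + z{\left(r,11 \right)}} + A{\left(-9,67 \right)}} = \frac{-914 - 1}{\sqrt{1609 + 12 \cdot 11} - 76} = - \frac{915}{\sqrt{1609 + 132} - 76} = - \frac{915}{\sqrt{1741} - 76} = - \frac{915}{-76 + \sqrt{1741}}$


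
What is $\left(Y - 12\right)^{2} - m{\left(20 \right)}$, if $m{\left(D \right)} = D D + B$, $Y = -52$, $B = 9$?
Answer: $3687$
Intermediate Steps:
$m{\left(D \right)} = 9 + D^{2}$ ($m{\left(D \right)} = D D + 9 = D^{2} + 9 = 9 + D^{2}$)
$\left(Y - 12\right)^{2} - m{\left(20 \right)} = \left(-52 - 12\right)^{2} - \left(9 + 20^{2}\right) = \left(-64\right)^{2} - \left(9 + 400\right) = 4096 - 409 = 3687$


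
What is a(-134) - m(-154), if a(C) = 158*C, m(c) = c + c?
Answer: -20864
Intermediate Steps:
m(c) = 2*c
a(-134) - m(-154) = 158*(-134) - 2*(-154) = -21172 - 1*(-308) = -21172 + 308 = -20864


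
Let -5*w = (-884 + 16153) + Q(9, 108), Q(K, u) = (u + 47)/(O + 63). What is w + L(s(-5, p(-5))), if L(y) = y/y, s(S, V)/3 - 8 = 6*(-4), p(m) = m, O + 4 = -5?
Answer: -824411/270 ≈ -3053.4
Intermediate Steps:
O = -9 (O = -4 - 5 = -9)
s(S, V) = -48 (s(S, V) = 24 + 3*(6*(-4)) = 24 + 3*(-24) = 24 - 72 = -48)
Q(K, u) = 47/54 + u/54 (Q(K, u) = (u + 47)/(-9 + 63) = (47 + u)/54 = (47 + u)*(1/54) = 47/54 + u/54)
L(y) = 1
w = -824681/270 (w = -((-884 + 16153) + (47/54 + (1/54)*108))/5 = -(15269 + (47/54 + 2))/5 = -(15269 + 155/54)/5 = -1/5*824681/54 = -824681/270 ≈ -3054.4)
w + L(s(-5, p(-5))) = -824681/270 + 1 = -824411/270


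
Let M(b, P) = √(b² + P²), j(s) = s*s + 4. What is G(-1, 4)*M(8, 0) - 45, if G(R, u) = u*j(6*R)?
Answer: 1235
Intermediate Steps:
j(s) = 4 + s² (j(s) = s² + 4 = 4 + s²)
G(R, u) = u*(4 + 36*R²) (G(R, u) = u*(4 + (6*R)²) = u*(4 + 36*R²))
M(b, P) = √(P² + b²)
G(-1, 4)*M(8, 0) - 45 = (4*4*(1 + 9*(-1)²))*√(0² + 8²) - 45 = (4*4*(1 + 9*1))*√(0 + 64) - 45 = (4*4*(1 + 9))*√64 - 45 = (4*4*10)*8 - 45 = 160*8 - 45 = 1280 - 45 = 1235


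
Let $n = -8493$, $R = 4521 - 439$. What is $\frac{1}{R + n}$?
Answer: $- \frac{1}{4411} \approx -0.00022671$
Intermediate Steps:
$R = 4082$
$\frac{1}{R + n} = \frac{1}{4082 - 8493} = \frac{1}{-4411} = - \frac{1}{4411}$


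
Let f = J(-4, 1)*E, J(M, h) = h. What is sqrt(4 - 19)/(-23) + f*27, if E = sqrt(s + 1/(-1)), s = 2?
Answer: 27 - I*sqrt(15)/23 ≈ 27.0 - 0.16839*I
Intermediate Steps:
E = 1 (E = sqrt(2 + 1/(-1)) = sqrt(2 - 1) = sqrt(1) = 1)
f = 1 (f = 1*1 = 1)
sqrt(4 - 19)/(-23) + f*27 = sqrt(4 - 19)/(-23) + 1*27 = sqrt(-15)*(-1/23) + 27 = (I*sqrt(15))*(-1/23) + 27 = -I*sqrt(15)/23 + 27 = 27 - I*sqrt(15)/23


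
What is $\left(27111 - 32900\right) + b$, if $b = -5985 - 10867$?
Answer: $-22641$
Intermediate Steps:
$b = -16852$ ($b = -5985 - 10867 = -16852$)
$\left(27111 - 32900\right) + b = \left(27111 - 32900\right) - 16852 = -5789 - 16852 = -22641$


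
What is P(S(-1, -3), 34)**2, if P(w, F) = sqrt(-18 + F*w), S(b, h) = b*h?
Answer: 84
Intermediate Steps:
P(S(-1, -3), 34)**2 = (sqrt(-18 + 34*(-1*(-3))))**2 = (sqrt(-18 + 34*3))**2 = (sqrt(-18 + 102))**2 = (sqrt(84))**2 = (2*sqrt(21))**2 = 84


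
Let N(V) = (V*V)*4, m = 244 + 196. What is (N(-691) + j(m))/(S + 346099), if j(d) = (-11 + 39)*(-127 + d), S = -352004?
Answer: -1918688/5905 ≈ -324.93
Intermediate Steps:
m = 440
j(d) = -3556 + 28*d (j(d) = 28*(-127 + d) = -3556 + 28*d)
N(V) = 4*V**2 (N(V) = V**2*4 = 4*V**2)
(N(-691) + j(m))/(S + 346099) = (4*(-691)**2 + (-3556 + 28*440))/(-352004 + 346099) = (4*477481 + (-3556 + 12320))/(-5905) = (1909924 + 8764)*(-1/5905) = 1918688*(-1/5905) = -1918688/5905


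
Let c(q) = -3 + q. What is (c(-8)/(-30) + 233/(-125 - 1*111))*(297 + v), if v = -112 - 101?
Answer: -15379/295 ≈ -52.132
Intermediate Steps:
v = -213
(c(-8)/(-30) + 233/(-125 - 1*111))*(297 + v) = ((-3 - 8)/(-30) + 233/(-125 - 1*111))*(297 - 213) = (-11*(-1/30) + 233/(-125 - 111))*84 = (11/30 + 233/(-236))*84 = (11/30 + 233*(-1/236))*84 = (11/30 - 233/236)*84 = -2197/3540*84 = -15379/295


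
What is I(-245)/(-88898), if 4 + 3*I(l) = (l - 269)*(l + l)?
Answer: -41976/44449 ≈ -0.94436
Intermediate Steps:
I(l) = -4/3 + 2*l*(-269 + l)/3 (I(l) = -4/3 + ((l - 269)*(l + l))/3 = -4/3 + ((-269 + l)*(2*l))/3 = -4/3 + (2*l*(-269 + l))/3 = -4/3 + 2*l*(-269 + l)/3)
I(-245)/(-88898) = (-4/3 - 538/3*(-245) + (2/3)*(-245)**2)/(-88898) = (-4/3 + 131810/3 + (2/3)*60025)*(-1/88898) = (-4/3 + 131810/3 + 120050/3)*(-1/88898) = 83952*(-1/88898) = -41976/44449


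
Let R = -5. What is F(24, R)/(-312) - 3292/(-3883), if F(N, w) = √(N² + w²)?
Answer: 3292/3883 - √601/312 ≈ 0.76922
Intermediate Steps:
F(24, R)/(-312) - 3292/(-3883) = √(24² + (-5)²)/(-312) - 3292/(-3883) = √(576 + 25)*(-1/312) - 3292*(-1/3883) = √601*(-1/312) + 3292/3883 = -√601/312 + 3292/3883 = 3292/3883 - √601/312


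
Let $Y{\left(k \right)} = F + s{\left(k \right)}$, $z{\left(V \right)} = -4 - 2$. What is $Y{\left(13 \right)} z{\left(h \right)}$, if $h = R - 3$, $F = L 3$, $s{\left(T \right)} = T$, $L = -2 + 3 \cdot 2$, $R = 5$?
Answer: $-150$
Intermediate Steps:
$L = 4$ ($L = -2 + 6 = 4$)
$F = 12$ ($F = 4 \cdot 3 = 12$)
$h = 2$ ($h = 5 - 3 = 2$)
$z{\left(V \right)} = -6$ ($z{\left(V \right)} = -4 - 2 = -6$)
$Y{\left(k \right)} = 12 + k$
$Y{\left(13 \right)} z{\left(h \right)} = \left(12 + 13\right) \left(-6\right) = 25 \left(-6\right) = -150$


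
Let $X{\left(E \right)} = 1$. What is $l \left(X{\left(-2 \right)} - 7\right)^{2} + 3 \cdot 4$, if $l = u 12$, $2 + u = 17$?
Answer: $6492$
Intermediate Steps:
$u = 15$ ($u = -2 + 17 = 15$)
$l = 180$ ($l = 15 \cdot 12 = 180$)
$l \left(X{\left(-2 \right)} - 7\right)^{2} + 3 \cdot 4 = 180 \left(1 - 7\right)^{2} + 3 \cdot 4 = 180 \left(-6\right)^{2} + 12 = 180 \cdot 36 + 12 = 6480 + 12 = 6492$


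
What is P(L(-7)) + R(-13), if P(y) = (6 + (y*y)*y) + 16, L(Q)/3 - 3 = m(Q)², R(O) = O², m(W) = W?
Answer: 3796607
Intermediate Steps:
L(Q) = 9 + 3*Q²
P(y) = 22 + y³ (P(y) = (6 + y²*y) + 16 = (6 + y³) + 16 = 22 + y³)
P(L(-7)) + R(-13) = (22 + (9 + 3*(-7)²)³) + (-13)² = (22 + (9 + 3*49)³) + 169 = (22 + (9 + 147)³) + 169 = (22 + 156³) + 169 = (22 + 3796416) + 169 = 3796438 + 169 = 3796607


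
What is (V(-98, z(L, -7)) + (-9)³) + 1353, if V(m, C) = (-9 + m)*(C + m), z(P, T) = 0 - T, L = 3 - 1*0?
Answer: 10361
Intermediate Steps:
L = 3 (L = 3 + 0 = 3)
z(P, T) = -T
(V(-98, z(L, -7)) + (-9)³) + 1353 = (((-98)² - (-9)*(-7) - 9*(-98) - 1*(-7)*(-98)) + (-9)³) + 1353 = ((9604 - 9*7 + 882 + 7*(-98)) - 729) + 1353 = ((9604 - 63 + 882 - 686) - 729) + 1353 = (9737 - 729) + 1353 = 9008 + 1353 = 10361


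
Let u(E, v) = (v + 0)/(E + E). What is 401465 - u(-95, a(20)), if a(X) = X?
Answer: 7627837/19 ≈ 4.0147e+5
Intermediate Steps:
u(E, v) = v/(2*E) (u(E, v) = v/((2*E)) = v*(1/(2*E)) = v/(2*E))
401465 - u(-95, a(20)) = 401465 - 20/(2*(-95)) = 401465 - 20*(-1)/(2*95) = 401465 - 1*(-2/19) = 401465 + 2/19 = 7627837/19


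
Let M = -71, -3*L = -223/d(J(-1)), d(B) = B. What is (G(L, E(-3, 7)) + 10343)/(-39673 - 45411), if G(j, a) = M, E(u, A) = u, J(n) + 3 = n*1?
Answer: -2568/21271 ≈ -0.12073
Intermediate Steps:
J(n) = -3 + n (J(n) = -3 + n*1 = -3 + n)
L = -223/12 (L = -(-223)/(3*(-3 - 1)) = -(-223)/(3*(-4)) = -(-223)*(-1)/(3*4) = -⅓*223/4 = -223/12 ≈ -18.583)
G(j, a) = -71
(G(L, E(-3, 7)) + 10343)/(-39673 - 45411) = (-71 + 10343)/(-39673 - 45411) = 10272/(-85084) = 10272*(-1/85084) = -2568/21271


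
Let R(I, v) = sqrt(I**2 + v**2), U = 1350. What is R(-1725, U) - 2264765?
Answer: -2264765 + 75*sqrt(853) ≈ -2.2626e+6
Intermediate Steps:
R(-1725, U) - 2264765 = sqrt((-1725)**2 + 1350**2) - 2264765 = sqrt(2975625 + 1822500) - 2264765 = sqrt(4798125) - 2264765 = 75*sqrt(853) - 2264765 = -2264765 + 75*sqrt(853)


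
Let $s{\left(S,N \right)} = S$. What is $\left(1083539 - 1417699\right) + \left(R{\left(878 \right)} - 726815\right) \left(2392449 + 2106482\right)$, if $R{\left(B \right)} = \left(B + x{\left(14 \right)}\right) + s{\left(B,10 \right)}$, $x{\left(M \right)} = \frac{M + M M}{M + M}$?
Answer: $- \frac{6523914008213}{2} \approx -3.262 \cdot 10^{12}$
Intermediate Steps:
$x{\left(M \right)} = \frac{M + M^{2}}{2 M}$
$R{\left(B \right)} = \frac{15}{2} + 2 B$ ($R{\left(B \right)} = \left(B + \left(\frac{1}{2} + \frac{1}{2} \cdot 14\right)\right) + B = \left(B + \left(\frac{1}{2} + 7\right)\right) + B = \left(B + \frac{15}{2}\right) + B = \left(\frac{15}{2} + B\right) + B = \frac{15}{2} + 2 B$)
$\left(1083539 - 1417699\right) + \left(R{\left(878 \right)} - 726815\right) \left(2392449 + 2106482\right) = \left(1083539 - 1417699\right) + \left(\left(\frac{15}{2} + 2 \cdot 878\right) - 726815\right) \left(2392449 + 2106482\right) = \left(1083539 - 1417699\right) + \left(\left(\frac{15}{2} + 1756\right) - 726815\right) 4498931 = -334160 + \left(\frac{3527}{2} - 726815\right) 4498931 = -334160 - \frac{6523913339893}{2} = - \frac{6523914008213}{2}$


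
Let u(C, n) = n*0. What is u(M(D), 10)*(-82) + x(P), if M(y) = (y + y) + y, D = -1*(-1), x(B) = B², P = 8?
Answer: 64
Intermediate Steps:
D = 1
M(y) = 3*y (M(y) = 2*y + y = 3*y)
u(C, n) = 0
u(M(D), 10)*(-82) + x(P) = 0*(-82) + 8² = 0 + 64 = 64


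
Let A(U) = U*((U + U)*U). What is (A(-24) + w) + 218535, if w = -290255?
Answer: -99368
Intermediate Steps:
A(U) = 2*U**3 (A(U) = U*((2*U)*U) = U*(2*U**2) = 2*U**3)
(A(-24) + w) + 218535 = (2*(-24)**3 - 290255) + 218535 = (2*(-13824) - 290255) + 218535 = (-27648 - 290255) + 218535 = -317903 + 218535 = -99368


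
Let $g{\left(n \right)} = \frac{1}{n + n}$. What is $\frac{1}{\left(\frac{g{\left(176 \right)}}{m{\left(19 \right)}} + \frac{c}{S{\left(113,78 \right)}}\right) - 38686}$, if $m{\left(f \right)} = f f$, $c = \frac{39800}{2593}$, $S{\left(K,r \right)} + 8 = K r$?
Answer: $- \frac{1450778355488}{56124808920258989} \approx -2.5849 \cdot 10^{-5}$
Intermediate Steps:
$S{\left(K,r \right)} = -8 + K r$
$g{\left(n \right)} = \frac{1}{2 n}$
$c = \frac{39800}{2593}$ ($c = 39800 \cdot \frac{1}{2593} = \frac{39800}{2593} \approx 15.349$)
$m{\left(f \right)} = f^{2}$
$\frac{1}{\left(\frac{g{\left(176 \right)}}{m{\left(19 \right)}} + \frac{c}{S{\left(113,78 \right)}}\right) - 38686} = \frac{1}{\left(\frac{\frac{1}{2} \cdot \frac{1}{176}}{19^{2}} + \frac{39800}{2593 \left(-8 + 113 \cdot 78\right)}\right) - 38686} = \frac{1}{\left(\frac{\frac{1}{2} \cdot \frac{1}{176}}{361} + \frac{39800}{2593 \left(-8 + 8814\right)}\right) - 38686} = \frac{1}{\left(\frac{1}{352} \cdot \frac{1}{361} + \frac{39800}{2593 \cdot 8806}\right) - 38686} = \frac{1}{\left(\frac{1}{127072} + \frac{39800}{2593} \cdot \frac{1}{8806}\right) - 38686} = \frac{1}{\left(\frac{1}{127072} + \frac{19900}{11416979}\right) - 38686} = \frac{1}{\frac{2540149779}{1450778355488} - 38686} = \frac{1}{- \frac{56124808920258989}{1450778355488}} = - \frac{1450778355488}{56124808920258989}$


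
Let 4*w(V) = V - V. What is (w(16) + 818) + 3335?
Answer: 4153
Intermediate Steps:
w(V) = 0 (w(V) = (V - V)/4 = (¼)*0 = 0)
(w(16) + 818) + 3335 = (0 + 818) + 3335 = 818 + 3335 = 4153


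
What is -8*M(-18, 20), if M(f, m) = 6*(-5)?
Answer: 240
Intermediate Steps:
M(f, m) = -30
-8*M(-18, 20) = -8*(-30) = 240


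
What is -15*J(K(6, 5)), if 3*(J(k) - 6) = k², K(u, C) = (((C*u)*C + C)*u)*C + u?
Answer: -108391770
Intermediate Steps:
K(u, C) = u + C*u*(C + u*C²) (K(u, C) = ((u*C² + C)*u)*C + u = ((C + u*C²)*u)*C + u = (u*(C + u*C²))*C + u = C*u*(C + u*C²) + u = u + C*u*(C + u*C²))
J(k) = 6 + k²/3
-15*J(K(6, 5)) = -15*(6 + (6*(1 + 5² + 6*5³))²/3) = -15*(6 + (6*(1 + 25 + 6*125))²/3) = -15*(6 + (6*(1 + 25 + 750))²/3) = -15*(6 + (6*776)²/3) = -15*(6 + (⅓)*4656²) = -15*(6 + (⅓)*21678336) = -15*(6 + 7226112) = -15*7226118 = -108391770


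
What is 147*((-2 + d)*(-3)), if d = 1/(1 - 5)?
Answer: 3969/4 ≈ 992.25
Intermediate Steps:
d = -¼ (d = 1/(-4) = -¼ ≈ -0.25000)
147*((-2 + d)*(-3)) = 147*((-2 - ¼)*(-3)) = 147*(-9/4*(-3)) = 147*(27/4) = 3969/4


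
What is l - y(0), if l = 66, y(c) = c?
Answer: 66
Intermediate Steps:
l - y(0) = 66 - 1*0 = 66 + 0 = 66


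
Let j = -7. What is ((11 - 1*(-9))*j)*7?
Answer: -980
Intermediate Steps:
((11 - 1*(-9))*j)*7 = ((11 - 1*(-9))*(-7))*7 = ((11 + 9)*(-7))*7 = (20*(-7))*7 = -140*7 = -980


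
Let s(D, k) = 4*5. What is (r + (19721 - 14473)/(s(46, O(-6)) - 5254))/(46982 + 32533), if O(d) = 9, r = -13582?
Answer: -11848906/69363585 ≈ -0.17082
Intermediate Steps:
s(D, k) = 20
(r + (19721 - 14473)/(s(46, O(-6)) - 5254))/(46982 + 32533) = (-13582 + (19721 - 14473)/(20 - 5254))/(46982 + 32533) = (-13582 + 5248/(-5234))/79515 = (-13582 + 5248*(-1/5234))*(1/79515) = (-13582 - 2624/2617)*(1/79515) = -35546718/2617*1/79515 = -11848906/69363585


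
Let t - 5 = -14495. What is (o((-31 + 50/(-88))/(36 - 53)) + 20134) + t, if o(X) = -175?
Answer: 5469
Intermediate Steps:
t = -14490 (t = 5 - 14495 = -14490)
(o((-31 + 50/(-88))/(36 - 53)) + 20134) + t = (-175 + 20134) - 14490 = 19959 - 14490 = 5469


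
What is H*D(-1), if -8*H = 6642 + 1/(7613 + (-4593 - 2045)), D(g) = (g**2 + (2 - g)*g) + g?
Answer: 6475951/2600 ≈ 2490.8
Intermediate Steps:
D(g) = g + g**2 + g*(2 - g) (D(g) = (g**2 + g*(2 - g)) + g = g + g**2 + g*(2 - g))
H = -6475951/7800 (H = -(6642 + 1/(7613 + (-4593 - 2045)))/8 = -(6642 + 1/(7613 - 6638))/8 = -(6642 + 1/975)/8 = -1/8*6475951/975 = -6475951/7800 ≈ -830.25)
H*D(-1) = -6475951*(-1)/2600 = -6475951/7800*(-3) = 6475951/2600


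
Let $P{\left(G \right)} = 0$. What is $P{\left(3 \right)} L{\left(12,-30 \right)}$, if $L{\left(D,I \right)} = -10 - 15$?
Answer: $0$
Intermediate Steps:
$L{\left(D,I \right)} = -25$ ($L{\left(D,I \right)} = -10 - 15 = -25$)
$P{\left(3 \right)} L{\left(12,-30 \right)} = 0 \left(-25\right) = 0$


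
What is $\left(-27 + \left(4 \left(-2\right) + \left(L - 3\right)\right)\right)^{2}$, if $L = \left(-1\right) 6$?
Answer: $1936$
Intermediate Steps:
$L = -6$
$\left(-27 + \left(4 \left(-2\right) + \left(L - 3\right)\right)\right)^{2} = \left(-27 + \left(4 \left(-2\right) - 9\right)\right)^{2} = \left(-27 - 17\right)^{2} = \left(-44\right)^{2} = 1936$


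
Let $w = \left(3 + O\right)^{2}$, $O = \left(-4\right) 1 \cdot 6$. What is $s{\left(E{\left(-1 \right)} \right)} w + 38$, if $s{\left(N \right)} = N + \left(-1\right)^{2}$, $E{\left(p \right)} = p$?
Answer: $38$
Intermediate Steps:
$O = -24$ ($O = \left(-4\right) 6 = -24$)
$s{\left(N \right)} = 1 + N$ ($s{\left(N \right)} = N + 1 = 1 + N$)
$w = 441$ ($w = \left(3 - 24\right)^{2} = \left(-21\right)^{2} = 441$)
$s{\left(E{\left(-1 \right)} \right)} w + 38 = \left(1 - 1\right) 441 + 38 = 0 \cdot 441 + 38 = 0 + 38 = 38$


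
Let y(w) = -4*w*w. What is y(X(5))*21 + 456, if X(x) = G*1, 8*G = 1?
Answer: 7275/16 ≈ 454.69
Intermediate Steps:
G = ⅛ (G = (⅛)*1 = ⅛ ≈ 0.12500)
X(x) = ⅛ (X(x) = (⅛)*1 = ⅛)
y(w) = -4*w²
y(X(5))*21 + 456 = -4*(⅛)²*21 + 456 = -4*1/64*21 + 456 = -1/16*21 + 456 = -21/16 + 456 = 7275/16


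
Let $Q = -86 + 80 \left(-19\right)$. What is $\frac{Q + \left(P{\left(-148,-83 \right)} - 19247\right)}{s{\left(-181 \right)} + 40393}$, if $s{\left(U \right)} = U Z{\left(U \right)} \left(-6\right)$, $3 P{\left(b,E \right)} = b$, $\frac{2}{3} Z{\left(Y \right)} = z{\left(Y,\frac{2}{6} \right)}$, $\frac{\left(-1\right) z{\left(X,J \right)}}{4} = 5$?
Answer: $- \frac{62707}{23439} \approx -2.6753$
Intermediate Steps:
$z{\left(X,J \right)} = -20$ ($z{\left(X,J \right)} = \left(-4\right) 5 = -20$)
$Z{\left(Y \right)} = -30$ ($Z{\left(Y \right)} = \frac{3}{2} \left(-20\right) = -30$)
$P{\left(b,E \right)} = \frac{b}{3}$
$s{\left(U \right)} = 180 U$ ($s{\left(U \right)} = U \left(-30\right) \left(-6\right) = - 30 U \left(-6\right) = 180 U$)
$Q = -1606$ ($Q = -86 - 1520 = -1606$)
$\frac{Q + \left(P{\left(-148,-83 \right)} - 19247\right)}{s{\left(-181 \right)} + 40393} = \frac{-1606 + \left(\frac{1}{3} \left(-148\right) - 19247\right)}{180 \left(-181\right) + 40393} = \frac{-1606 - \frac{57889}{3}}{-32580 + 40393} = \frac{-1606 - \frac{57889}{3}}{7813} = \left(- \frac{62707}{3}\right) \frac{1}{7813} = - \frac{62707}{23439}$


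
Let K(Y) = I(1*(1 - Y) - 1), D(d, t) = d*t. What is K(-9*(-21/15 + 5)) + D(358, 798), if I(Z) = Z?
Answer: 1428582/5 ≈ 2.8572e+5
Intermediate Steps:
K(Y) = -Y (K(Y) = 1*(1 - Y) - 1 = (1 - Y) - 1 = -Y)
K(-9*(-21/15 + 5)) + D(358, 798) = -(-9)*(-21/15 + 5) + 358*798 = -(-9)*(-21*1/15 + 5) + 285684 = -(-9)*(-7/5 + 5) + 285684 = -(-9)*18/5 + 285684 = -1*(-162/5) + 285684 = 162/5 + 285684 = 1428582/5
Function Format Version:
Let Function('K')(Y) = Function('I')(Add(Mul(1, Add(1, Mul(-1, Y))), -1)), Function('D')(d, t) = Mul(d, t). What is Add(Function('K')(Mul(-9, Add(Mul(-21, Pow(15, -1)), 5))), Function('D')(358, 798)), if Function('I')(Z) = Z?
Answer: Rational(1428582, 5) ≈ 2.8572e+5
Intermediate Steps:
Function('K')(Y) = Mul(-1, Y) (Function('K')(Y) = Add(Mul(1, Add(1, Mul(-1, Y))), -1) = Add(Add(1, Mul(-1, Y)), -1) = Mul(-1, Y))
Add(Function('K')(Mul(-9, Add(Mul(-21, Pow(15, -1)), 5))), Function('D')(358, 798)) = Add(Mul(-1, Mul(-9, Add(Mul(-21, Pow(15, -1)), 5))), Mul(358, 798)) = Add(Mul(-1, Mul(-9, Add(Mul(-21, Rational(1, 15)), 5))), 285684) = Add(Mul(-1, Mul(-9, Add(Rational(-7, 5), 5))), 285684) = Add(Mul(-1, Mul(-9, Rational(18, 5))), 285684) = Add(Mul(-1, Rational(-162, 5)), 285684) = Add(Rational(162, 5), 285684) = Rational(1428582, 5)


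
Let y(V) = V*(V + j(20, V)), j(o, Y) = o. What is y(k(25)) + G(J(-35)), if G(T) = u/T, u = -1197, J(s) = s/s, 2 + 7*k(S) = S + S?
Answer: -49629/49 ≈ -1012.8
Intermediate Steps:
k(S) = -2/7 + 2*S/7 (k(S) = -2/7 + (S + S)/7 = -2/7 + (2*S)/7 = -2/7 + 2*S/7)
J(s) = 1
G(T) = -1197/T
y(V) = V*(20 + V) (y(V) = V*(V + 20) = V*(20 + V))
y(k(25)) + G(J(-35)) = (-2/7 + (2/7)*25)*(20 + (-2/7 + (2/7)*25)) - 1197/1 = (-2/7 + 50/7)*(20 + (-2/7 + 50/7)) - 1197*1 = 48*(20 + 48/7)/7 - 1197 = (48/7)*(188/7) - 1197 = 9024/49 - 1197 = -49629/49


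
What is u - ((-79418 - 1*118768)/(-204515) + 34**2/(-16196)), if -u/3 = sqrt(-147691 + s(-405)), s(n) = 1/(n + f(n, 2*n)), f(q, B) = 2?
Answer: -743350279/828081235 - 3*I*sqrt(23986348022)/403 ≈ -0.89768 - 1152.9*I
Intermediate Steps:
s(n) = 1/(2 + n) (s(n) = 1/(n + 2) = 1/(2 + n))
u = -3*I*sqrt(23986348022)/403 (u = -3*sqrt(-147691 + 1/(2 - 405)) = -3*sqrt(-147691 + 1/(-403)) = -3*sqrt(-147691 - 1/403) = -3*I*sqrt(23986348022)/403 ≈ -1152.9*I)
u - ((-79418 - 1*118768)/(-204515) + 34**2/(-16196)) = -3*I*sqrt(23986348022)/403 - ((-79418 - 1*118768)/(-204515) + 34**2/(-16196)) = -3*I*sqrt(23986348022)/403 - ((-79418 - 118768)*(-1/204515) + 1156*(-1/16196)) = -3*I*sqrt(23986348022)/403 - (-198186*(-1/204515) - 289/4049) = -3*I*sqrt(23986348022)/403 - (198186/204515 - 289/4049) = -3*I*sqrt(23986348022)/403 - 1*743350279/828081235 = -3*I*sqrt(23986348022)/403 - 743350279/828081235 = -743350279/828081235 - 3*I*sqrt(23986348022)/403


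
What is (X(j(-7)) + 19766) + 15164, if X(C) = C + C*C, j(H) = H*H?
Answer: 37380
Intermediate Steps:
j(H) = H²
X(C) = C + C²
(X(j(-7)) + 19766) + 15164 = ((-7)²*(1 + (-7)²) + 19766) + 15164 = (49*(1 + 49) + 19766) + 15164 = (49*50 + 19766) + 15164 = (2450 + 19766) + 15164 = 22216 + 15164 = 37380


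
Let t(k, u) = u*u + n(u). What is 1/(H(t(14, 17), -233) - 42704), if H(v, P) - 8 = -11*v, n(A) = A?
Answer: -1/46062 ≈ -2.1710e-5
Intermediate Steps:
t(k, u) = u + u**2 (t(k, u) = u*u + u = u**2 + u = u + u**2)
H(v, P) = 8 - 11*v
1/(H(t(14, 17), -233) - 42704) = 1/((8 - 187*(1 + 17)) - 42704) = 1/((8 - 187*18) - 42704) = 1/((8 - 11*306) - 42704) = 1/((8 - 3366) - 42704) = 1/(-3358 - 42704) = 1/(-46062) = -1/46062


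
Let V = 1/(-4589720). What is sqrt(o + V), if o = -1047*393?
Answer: I*sqrt(2166963640576379030)/2294860 ≈ 641.46*I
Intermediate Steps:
V = -1/4589720 ≈ -2.1788e-7
o = -411471
sqrt(o + V) = sqrt(-411471 - 1/4589720) = sqrt(-1888536678121/4589720) = I*sqrt(2166963640576379030)/2294860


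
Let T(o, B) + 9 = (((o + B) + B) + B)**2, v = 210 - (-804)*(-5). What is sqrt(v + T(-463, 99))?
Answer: sqrt(23737) ≈ 154.07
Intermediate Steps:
v = -3810 (v = 210 - 268*15 = 210 - 4020 = -3810)
T(o, B) = -9 + (o + 3*B)**2 (T(o, B) = -9 + (((o + B) + B) + B)**2 = -9 + (((B + o) + B) + B)**2 = -9 + ((o + 2*B) + B)**2 = -9 + (o + 3*B)**2)
sqrt(v + T(-463, 99)) = sqrt(-3810 + (-9 + (-463 + 3*99)**2)) = sqrt(-3810 + (-9 + (-463 + 297)**2)) = sqrt(-3810 + (-9 + (-166)**2)) = sqrt(-3810 + (-9 + 27556)) = sqrt(-3810 + 27547) = sqrt(23737)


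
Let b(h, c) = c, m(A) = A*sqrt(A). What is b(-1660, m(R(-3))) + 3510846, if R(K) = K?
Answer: 3510846 - 3*I*sqrt(3) ≈ 3.5108e+6 - 5.1962*I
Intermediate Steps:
m(A) = A**(3/2)
b(-1660, m(R(-3))) + 3510846 = (-3)**(3/2) + 3510846 = -3*I*sqrt(3) + 3510846 = 3510846 - 3*I*sqrt(3)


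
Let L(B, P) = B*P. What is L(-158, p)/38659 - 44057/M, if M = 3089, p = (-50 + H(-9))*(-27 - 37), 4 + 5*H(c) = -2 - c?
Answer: -16231281911/597088255 ≈ -27.184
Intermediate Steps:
H(c) = -6/5 - c/5 (H(c) = -4/5 + (-2 - c)/5 = -4/5 + (-2/5 - c/5) = -6/5 - c/5)
p = 15808/5 (p = (-50 + (-6/5 - 1/5*(-9)))*(-27 - 37) = (-50 + (-6/5 + 9/5))*(-64) = (-50 + 3/5)*(-64) = -247/5*(-64) = 15808/5 ≈ 3161.6)
L(-158, p)/38659 - 44057/M = -158*15808/5/38659 - 44057/3089 = -2497664/5*1/38659 - 44057*1/3089 = -2497664/193295 - 44057/3089 = -16231281911/597088255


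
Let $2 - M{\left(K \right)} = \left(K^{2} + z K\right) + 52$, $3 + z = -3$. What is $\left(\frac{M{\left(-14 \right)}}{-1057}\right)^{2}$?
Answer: $\frac{108900}{1117249} \approx 0.097472$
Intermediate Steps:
$z = -6$ ($z = -3 - 3 = -6$)
$M{\left(K \right)} = -50 - K^{2} + 6 K$ ($M{\left(K \right)} = 2 - \left(\left(K^{2} - 6 K\right) + 52\right) = 2 - \left(52 + K^{2} - 6 K\right) = -50 - K^{2} + 6 K$)
$\left(\frac{M{\left(-14 \right)}}{-1057}\right)^{2} = \left(\frac{-50 - \left(-14\right)^{2} + 6 \left(-14\right)}{-1057}\right)^{2} = \left(\left(-50 - 196 - 84\right) \left(- \frac{1}{1057}\right)\right)^{2} = \left(\left(-330\right) \left(- \frac{1}{1057}\right)\right)^{2} = \left(\frac{330}{1057}\right)^{2} = \frac{108900}{1117249}$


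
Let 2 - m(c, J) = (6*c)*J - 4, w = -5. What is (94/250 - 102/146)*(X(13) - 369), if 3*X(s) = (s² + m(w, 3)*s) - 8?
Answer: -889088/27375 ≈ -32.478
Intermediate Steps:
m(c, J) = 6 - 6*J*c (m(c, J) = 2 - ((6*c)*J - 4) = 2 - (6*J*c - 4) = 2 - (-4 + 6*J*c) = 2 + (4 - 6*J*c) = 6 - 6*J*c)
X(s) = -8/3 + 32*s + s²/3 (X(s) = ((s² + (6 - 6*3*(-5))*s) - 8)/3 = ((s² + (6 + 90)*s) - 8)/3 = ((s² + 96*s) - 8)/3 = (-8 + s² + 96*s)/3 = -8/3 + 32*s + s²/3)
(94/250 - 102/146)*(X(13) - 369) = (94/250 - 102/146)*((-8/3 + 32*13 + (⅓)*13²) - 369) = (94*(1/250) - 102*1/146)*((-8/3 + 416 + (⅓)*169) - 369) = (47/125 - 51/73)*((-8/3 + 416 + 169/3) - 369) = -2944*(1409/3 - 369)/9125 = -2944/9125*302/3 = -889088/27375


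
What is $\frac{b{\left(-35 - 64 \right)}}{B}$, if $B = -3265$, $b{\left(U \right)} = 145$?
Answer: $- \frac{29}{653} \approx -0.04441$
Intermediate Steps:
$\frac{b{\left(-35 - 64 \right)}}{B} = \frac{145}{-3265} = 145 \left(- \frac{1}{3265}\right) = - \frac{29}{653}$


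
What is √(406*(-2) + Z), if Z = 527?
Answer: I*√285 ≈ 16.882*I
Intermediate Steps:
√(406*(-2) + Z) = √(406*(-2) + 527) = √(-812 + 527) = √(-285) = I*√285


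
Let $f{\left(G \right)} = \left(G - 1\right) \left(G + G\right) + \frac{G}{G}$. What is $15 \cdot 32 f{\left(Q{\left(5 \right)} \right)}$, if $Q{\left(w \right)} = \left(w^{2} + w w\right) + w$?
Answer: $2851680$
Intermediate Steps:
$Q{\left(w \right)} = w + 2 w^{2}$ ($Q{\left(w \right)} = \left(w^{2} + w^{2}\right) + w = 2 w^{2} + w = w + 2 w^{2}$)
$f{\left(G \right)} = 1 + 2 G \left(-1 + G\right)$ ($f{\left(G \right)} = \left(-1 + G\right) 2 G + 1 = 2 G \left(-1 + G\right) + 1 = 1 + 2 G \left(-1 + G\right)$)
$15 \cdot 32 f{\left(Q{\left(5 \right)} \right)} = 15 \cdot 32 \left(1 - 2 \cdot 5 \left(1 + 2 \cdot 5\right) + 2 \left(5 \left(1 + 2 \cdot 5\right)\right)^{2}\right) = 480 \left(1 - 2 \cdot 5 \left(1 + 10\right) + 2 \left(5 \left(1 + 10\right)\right)^{2}\right) = 480 \left(1 - 2 \cdot 5 \cdot 11 + 2 \left(5 \cdot 11\right)^{2}\right) = 480 \left(1 - 110 + 2 \cdot 55^{2}\right) = 480 \left(1 - 110 + 2 \cdot 3025\right) = 480 \left(1 - 110 + 6050\right) = 480 \cdot 5941 = 2851680$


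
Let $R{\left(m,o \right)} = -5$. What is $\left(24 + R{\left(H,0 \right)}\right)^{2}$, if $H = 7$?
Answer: $361$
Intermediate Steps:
$\left(24 + R{\left(H,0 \right)}\right)^{2} = \left(24 - 5\right)^{2} = 19^{2} = 361$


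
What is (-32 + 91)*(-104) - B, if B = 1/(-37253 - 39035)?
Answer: -468103167/76288 ≈ -6136.0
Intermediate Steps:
B = -1/76288 (B = 1/(-76288) = -1/76288 ≈ -1.3108e-5)
(-32 + 91)*(-104) - B = (-32 + 91)*(-104) - 1*(-1/76288) = 59*(-104) + 1/76288 = -6136 + 1/76288 = -468103167/76288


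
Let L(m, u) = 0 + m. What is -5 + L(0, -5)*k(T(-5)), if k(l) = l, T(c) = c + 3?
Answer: -5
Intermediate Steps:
L(m, u) = m
T(c) = 3 + c
-5 + L(0, -5)*k(T(-5)) = -5 + 0*(3 - 5) = -5 + 0*(-2) = -5 + 0 = -5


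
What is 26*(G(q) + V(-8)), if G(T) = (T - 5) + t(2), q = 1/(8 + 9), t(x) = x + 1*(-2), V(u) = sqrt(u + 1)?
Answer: -2184/17 + 26*I*sqrt(7) ≈ -128.47 + 68.79*I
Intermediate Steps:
V(u) = sqrt(1 + u)
t(x) = -2 + x (t(x) = x - 2 = -2 + x)
q = 1/17 ≈ 0.058824
G(T) = -5 + T (G(T) = (T - 5) + (-2 + 2) = (-5 + T) + 0 = -5 + T)
26*(G(q) + V(-8)) = 26*((-5 + 1/17) + sqrt(1 - 8)) = 26*(-84/17 + sqrt(-7)) = 26*(-84/17 + I*sqrt(7)) = -2184/17 + 26*I*sqrt(7)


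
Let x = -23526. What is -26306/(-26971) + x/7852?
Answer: -30568931/15126878 ≈ -2.0208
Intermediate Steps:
-26306/(-26971) + x/7852 = -26306/(-26971) - 23526/7852 = -26306*(-1/26971) - 23526*1/7852 = 3758/3853 - 11763/3926 = -30568931/15126878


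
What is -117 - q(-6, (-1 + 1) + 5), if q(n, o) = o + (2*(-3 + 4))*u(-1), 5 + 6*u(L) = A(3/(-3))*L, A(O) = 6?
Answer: -355/3 ≈ -118.33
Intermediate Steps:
u(L) = -⅚ + L (u(L) = -⅚ + (6*L)/6 = -⅚ + L)
q(n, o) = -11/3 + o (q(n, o) = o + (2*(-3 + 4))*(-⅚ - 1) = o + (2*1)*(-11/6) = o + 2*(-11/6) = o - 11/3 = -11/3 + o)
-117 - q(-6, (-1 + 1) + 5) = -117 - (-11/3 + ((-1 + 1) + 5)) = -117 - (-11/3 + (0 + 5)) = -117 - (-11/3 + 5) = -117 - 1*4/3 = -117 - 4/3 = -355/3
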